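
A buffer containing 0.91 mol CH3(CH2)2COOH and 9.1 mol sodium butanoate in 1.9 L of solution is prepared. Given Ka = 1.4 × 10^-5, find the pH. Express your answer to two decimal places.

pH = 5.85

pKa = −log(1.4 × 10^-5) = 4.854
Using pH = pKa + log([base]/[acid]) with [base]/[acid] = 9.1/0.91:
pH = 4.854 + (+1.000) = 5.85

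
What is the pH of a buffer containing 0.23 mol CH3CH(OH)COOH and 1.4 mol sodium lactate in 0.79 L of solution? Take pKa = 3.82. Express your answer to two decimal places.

Using pH = pKa + log([base]/[acid]) with [base]/[acid] = 1.4/0.23:
pH = 3.82 + (+0.784) = 4.60

pH = 4.60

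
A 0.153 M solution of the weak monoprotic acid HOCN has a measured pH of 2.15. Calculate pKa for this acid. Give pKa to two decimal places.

pKa = 3.46

[H+] = 10^(-2.15) = 7.08 × 10^-3 M
At equilibrium [HA] = 0.153 − 7.08 × 10^-3 = 1.46 × 10^-1 M
Ka = [H+][A-]/[HA] = (7.08 × 10^-3)² / 1.46 × 10^-1 = 3.43 × 10^-4
pKa = -log(3.43 × 10^-4) = 3.46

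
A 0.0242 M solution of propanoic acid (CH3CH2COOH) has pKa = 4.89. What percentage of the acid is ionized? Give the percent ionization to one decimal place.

2.3%

CH3CH2COOH ⇌ CH3CH2COO- + H+; let x = [H+] at equilibrium.
Ka = 10^(−4.89) = 1.29 × 10^-5
x ≈ √(Ka·C₀) = √(1.29 × 10^-5 × 0.0242) = 5.59 × 10^-4 M
Fraction ionized = 5.59 × 10^-4 / 0.0242 = 0.0231 → 2.3%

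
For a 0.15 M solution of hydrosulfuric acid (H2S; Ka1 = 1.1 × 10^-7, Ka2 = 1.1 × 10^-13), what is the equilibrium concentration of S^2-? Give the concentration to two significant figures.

1.1 × 10^-13 M

First ionization gives [H+] ≈ [HS-] = 1.28 × 10^-4 M.
Second step: Ka2 = [H+][S^2-]/[HS-] ≈ [S^2-] (since [H+] ≈ [HS-]).
So [S^2-] ≈ Ka2.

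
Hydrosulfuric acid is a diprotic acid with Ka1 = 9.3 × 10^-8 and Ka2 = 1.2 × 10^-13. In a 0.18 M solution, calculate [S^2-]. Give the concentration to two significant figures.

1.2 × 10^-13 M

First ionization gives [H+] ≈ [HS-] = 1.29 × 10^-4 M.
Second step: Ka2 = [H+][S^2-]/[HS-] ≈ [S^2-] (since [H+] ≈ [HS-]).
So [S^2-] ≈ Ka2.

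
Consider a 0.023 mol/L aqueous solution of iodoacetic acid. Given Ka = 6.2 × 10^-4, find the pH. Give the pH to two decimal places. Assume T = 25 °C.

ICH2COOH ⇌ ICH2COO- + H+
Let x = [H+] at equilibrium. Ka = x²/(0.023 − x).
Here C₀/Ka ≈ 37.1, so the small-x approximation fails. Use the quadratic:
x = [−0.00062 + √(0.00062² + 5.7e-05)]/2 = 3.48 × 10^-3 M
pH = −log[H+] = −log(3.48 × 10^-3) = 2.46

pH = 2.46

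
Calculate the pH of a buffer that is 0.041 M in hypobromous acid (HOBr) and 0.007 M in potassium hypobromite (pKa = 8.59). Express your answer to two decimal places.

pH = 7.82

pH = pKa + log([A⁻]/[HA]) = 8.59 + log(0.007/0.041)
pH = 8.59 + (-0.768) = 7.82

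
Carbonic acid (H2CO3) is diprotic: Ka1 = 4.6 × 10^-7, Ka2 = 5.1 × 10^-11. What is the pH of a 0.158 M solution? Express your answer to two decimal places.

pH = 3.57

Ka1 ≫ Ka2, so treat the first dissociation as the only significant source of H+.
Ka1 = x²/(0.158 − x) = 4.6 × 10^-7
x ≈ √(4.6 × 10^-7 × 0.158) = 2.70 × 10^-4 M
pH = −log(2.70 × 10^-4) = 3.57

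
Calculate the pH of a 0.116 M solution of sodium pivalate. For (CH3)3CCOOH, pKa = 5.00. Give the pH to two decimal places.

(CH3)3CCOO- is the conjugate base of the weak acid (CH3)3CCOOH.
Ka = 10^(−5.00) = 1.00 × 10^-5
Kb = Kw/Ka = 1.0×10^-14 / 1.00 × 10^-5 = 1.00 × 10^-9
Kb = x²/(0.116 − x) = 1.00 × 10^-9
Assume x ≪ 0.116: x ≈ √(1.00 × 10^-9 × 0.116) = 1.08 × 10^-5 M
Check: 0.0093% ionized — well under 5%, approximation valid.
pOH = 4.97, so pH = 14.00 − pOH = 9.03

pH = 9.03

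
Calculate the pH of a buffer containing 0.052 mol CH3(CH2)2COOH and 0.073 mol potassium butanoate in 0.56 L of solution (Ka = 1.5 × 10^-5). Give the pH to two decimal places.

pH = 4.97

pKa = −log(1.5 × 10^-5) = 4.824
pH = pKa + log([A⁻]/[HA]) = 4.824 + log(0.073/0.052)
pH = 4.824 + (+0.147) = 4.97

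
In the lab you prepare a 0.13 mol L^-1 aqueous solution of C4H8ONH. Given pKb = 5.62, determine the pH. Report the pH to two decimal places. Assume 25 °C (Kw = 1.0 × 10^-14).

C4H8ONH + H2O ⇌ C4H8ONH2+ + OH-
Kb = 10^(−5.62) = 2.40 × 10^-6
Let x = [OH-] at equilibrium. Kb = x²/(0.13 − x).
Since Kb ≪ C₀, x ≈ √(Kb·C₀) = 5.59 × 10^-4 M.
(x/C₀ = 0.43% < 5%, so the approximation holds.)
pOH = 3.25, so pH = 14.00 − pOH = 10.75

pH = 10.75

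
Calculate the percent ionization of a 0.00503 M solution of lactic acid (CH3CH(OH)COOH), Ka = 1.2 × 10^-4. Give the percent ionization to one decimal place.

CH3CH(OH)COOH ⇌ CH3CH(OH)COO- + H+; let x = [H+] at equilibrium.
Ka = x²/(C₀ − x); solving the quadratic gives x = 7.19 × 10^-4 M.
Fraction ionized = 7.19 × 10^-4 / 0.00503 = 0.1429 → 14.3%

14.3%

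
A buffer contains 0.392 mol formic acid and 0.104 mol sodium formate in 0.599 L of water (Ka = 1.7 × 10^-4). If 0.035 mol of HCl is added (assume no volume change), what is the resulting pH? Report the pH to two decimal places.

After neutralization: n(HCOOH) = 0.427 mol, n(HCOO-) = 0.069 mol.
pKa = −log(1.7 × 10^-4) = 3.770
Henderson–Hasselbalch with mole ratio 0.069/0.427: pH = 3.770 + (-0.792)

pH = 2.98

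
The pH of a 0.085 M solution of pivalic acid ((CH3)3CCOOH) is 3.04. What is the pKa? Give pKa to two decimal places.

pKa = 5.00

[H+] = 10^(-3.04) = 9.12 × 10^-4 M
At equilibrium [HA] = 0.085 − 9.12 × 10^-4 = 8.41 × 10^-2 M
Ka = [H+][A-]/[HA] = (9.12 × 10^-4)² / 8.41 × 10^-2 = 9.89 × 10^-6
pKa = -log(9.89 × 10^-6) = 5.00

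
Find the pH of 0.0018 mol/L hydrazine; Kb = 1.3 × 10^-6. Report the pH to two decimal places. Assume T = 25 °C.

N2H4 + H2O ⇌ N2H5+ + OH-
From the ICE table, Kb = [OH-]²/(0.0018 − [OH-]) = 1.3 × 10^-6.
Neglecting [OH-] in the denominator: [OH-] = √(1.3 × 10^-6 × 0.0018) = 4.84 × 10^-5 M
Check: 2.7% ionized — well under 5%, approximation valid.
pOH = 4.32, so pH = 14.00 − pOH = 9.68

pH = 9.68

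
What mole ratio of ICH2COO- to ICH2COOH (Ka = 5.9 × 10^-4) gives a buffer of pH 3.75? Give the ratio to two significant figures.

ratio = 3.3

pKa = -log(5.9 × 10^-4) = 3.229
pH = pKa + log(r) ⇒ log(r) = 3.75 − 3.229 = +0.521
r = [ICH2COO-]/[ICH2COOH] = 10^(+0.521) = 3.32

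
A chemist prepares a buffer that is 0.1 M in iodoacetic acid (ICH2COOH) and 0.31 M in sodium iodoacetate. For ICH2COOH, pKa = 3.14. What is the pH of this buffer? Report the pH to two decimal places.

pH = 3.63

Henderson–Hasselbalch: pH = pKa + log([ICH2COO-]/[ICH2COOH]) = 3.14 + log(0.31/0.1)
pH = 3.14 + (+0.491) = 3.63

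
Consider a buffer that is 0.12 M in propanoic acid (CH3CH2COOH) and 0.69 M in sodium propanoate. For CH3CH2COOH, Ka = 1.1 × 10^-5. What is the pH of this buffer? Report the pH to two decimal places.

pH = 5.72

pKa = −log(1.1 × 10^-5) = 4.959
Using pH = pKa + log([base]/[acid]) with [base]/[acid] = 0.69/0.12:
pH = 4.959 + (+0.760) = 5.72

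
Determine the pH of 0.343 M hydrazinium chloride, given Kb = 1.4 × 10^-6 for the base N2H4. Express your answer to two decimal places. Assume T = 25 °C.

N2H5+ is the conjugate acid of the weak base N2H4.
Ka = Kw/Kb = 1.0×10^-14 / 1.4 × 10^-6 = 7.14 × 10^-9
Let x = [H+] at equilibrium. Ka = x²/(0.343 − x).
Since Ka ≪ C₀, x ≈ √(Ka·C₀) = 4.95 × 10^-5 M.
(x/C₀ = 0.014% < 5%, so the approximation holds.)
pH = −log[H+] = −log(4.95 × 10^-5) = 4.31

pH = 4.31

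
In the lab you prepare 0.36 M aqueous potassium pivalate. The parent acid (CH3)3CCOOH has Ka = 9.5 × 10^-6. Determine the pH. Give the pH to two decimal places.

(CH3)3CCOO- is the conjugate base of the weak acid (CH3)3CCOOH.
Kb = Kw/Ka = 1.0×10^-14 / 9.5 × 10^-6 = 1.05 × 10^-9
Let x = [OH-] at equilibrium. Kb = x²/(0.36 − x).
Assume x ≪ 0.36: x ≈ √(1.05 × 10^-9 × 0.36) = 1.94 × 10^-5 M
pOH = −log(1.94 × 10^-5) = 4.71; pH = 14.00 − 4.71 = 9.29

pH = 9.29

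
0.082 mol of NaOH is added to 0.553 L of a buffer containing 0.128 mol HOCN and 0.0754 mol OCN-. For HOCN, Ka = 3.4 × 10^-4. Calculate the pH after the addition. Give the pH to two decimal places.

pH = 4.00

OH- converts HOCN to OCN-: HOCN → 0.046 mol, OCN- → 0.157 mol.
pKa = −log(3.4 × 10^-4) = 3.469
Henderson–Hasselbalch with mole ratio 0.157/0.046: pH = 3.469 + (+0.533)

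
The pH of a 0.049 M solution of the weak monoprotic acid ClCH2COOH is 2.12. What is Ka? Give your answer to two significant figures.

Ka = 1.4 × 10^-3

[H+] = 10^(-2.12) = 7.59 × 10^-3 M
At equilibrium [HA] = 0.049 − 7.59 × 10^-3 = 4.14 × 10^-2 M
Ka = [H+][A-]/[HA] = (7.59 × 10^-3)² / 4.14 × 10^-2 = 1.4 × 10^-3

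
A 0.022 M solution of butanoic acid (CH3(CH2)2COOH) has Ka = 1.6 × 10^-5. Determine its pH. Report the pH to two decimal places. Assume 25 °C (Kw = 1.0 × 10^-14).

pH = 3.23

CH3(CH2)2COOH ⇌ CH3(CH2)2COO- + H+
From the ICE table, Ka = [H+]²/(0.022 − [H+]) = 1.6 × 10^-5.
Neglecting [H+] in the denominator: [H+] = √(1.6 × 10^-5 × 0.022) = 5.93 × 10^-4 M
pH = −log(5.93 × 10^-4) = 3.23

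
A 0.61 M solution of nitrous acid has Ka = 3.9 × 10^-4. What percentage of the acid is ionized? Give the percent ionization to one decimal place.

2.5%

HNO2 ⇌ NO2- + H+; let x = [H+] at equilibrium.
x ≈ √(Ka·C₀) = √(3.9 × 10^-4 × 0.61) = 1.54 × 10^-2 M
Fraction ionized = 1.54 × 10^-2 / 0.61 = 0.0252 → 2.5%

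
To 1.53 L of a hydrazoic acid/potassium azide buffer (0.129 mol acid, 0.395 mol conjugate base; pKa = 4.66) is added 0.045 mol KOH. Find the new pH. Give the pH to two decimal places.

pH = 5.38

After neutralization: n(HN3) = 0.084 mol, n(N3-) = 0.44 mol.
Henderson–Hasselbalch with mole ratio 0.44/0.084: pH = 4.66 + (+0.719)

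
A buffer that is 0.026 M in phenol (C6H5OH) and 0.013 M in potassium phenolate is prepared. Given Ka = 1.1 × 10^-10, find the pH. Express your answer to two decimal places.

pH = 9.66

pKa = −log(1.1 × 10^-10) = 9.959
Using pH = pKa + log([base]/[acid]) with [base]/[acid] = 0.013/0.026:
pH = 9.959 + (-0.301) = 9.66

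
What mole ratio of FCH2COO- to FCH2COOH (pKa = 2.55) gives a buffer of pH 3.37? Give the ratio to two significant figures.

ratio = 6.6

pH = pKa + log(r) ⇒ log(r) = 3.37 − 2.55 = +0.82
r = [FCH2COO-]/[FCH2COOH] = 10^(+0.82) = 6.61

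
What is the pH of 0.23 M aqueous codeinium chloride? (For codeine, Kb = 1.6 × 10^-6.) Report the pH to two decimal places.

C18H22NO3+ is the conjugate acid of the weak base C18H21NO3.
Ka = Kw/Kb = 1.0×10^-14 / 1.6 × 10^-6 = 6.25 × 10^-9
Ka = [H+]²/(0.23 − [H+]) = 6.25 × 10^-9
Assume [H+] ≪ 0.23: [H+] ≈ √(6.25 × 10^-9 × 0.23) = 3.79 × 10^-5 M
pH = −log[H+] = −log(3.79 × 10^-5) = 4.42

pH = 4.42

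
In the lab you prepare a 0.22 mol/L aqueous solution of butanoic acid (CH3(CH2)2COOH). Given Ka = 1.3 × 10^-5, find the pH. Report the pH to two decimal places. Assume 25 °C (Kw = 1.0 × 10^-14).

CH3(CH2)2COOH ⇌ CH3(CH2)2COO- + H+
From the ICE table, Ka = [H+]²/(0.22 − [H+]) = 1.3 × 10^-5.
Neglecting [H+] in the denominator: [H+] = √(1.3 × 10^-5 × 0.22) = 1.69 × 10^-3 M
pH = −log[H+] = −log(1.69 × 10^-3) = 2.77

pH = 2.77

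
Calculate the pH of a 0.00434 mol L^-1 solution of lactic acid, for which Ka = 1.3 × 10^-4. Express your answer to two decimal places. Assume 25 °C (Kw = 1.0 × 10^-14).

CH3CH(OH)COOH ⇌ CH3CH(OH)COO- + H+
Let x = [H+] at equilibrium. Ka = x²/(0.00434 − x).
Here C₀/Ka ≈ 33.4, so the small-x approximation fails. Use the quadratic:
x = (−Ka + √(Ka² + 4·Ka·C₀))/2 = 6.89 × 10^-4 M
pH = −log(6.89 × 10^-4) = 3.16

pH = 3.16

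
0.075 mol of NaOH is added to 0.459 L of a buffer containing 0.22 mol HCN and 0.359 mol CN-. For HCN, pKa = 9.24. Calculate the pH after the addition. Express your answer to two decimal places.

OH- converts HCN to CN-: HCN → 0.145 mol, CN- → 0.434 mol.
pH = pKa + log(n_CN-/n_HCN) = 9.24 + log(0.434/0.145) = 9.24 + (+0.476)

pH = 9.72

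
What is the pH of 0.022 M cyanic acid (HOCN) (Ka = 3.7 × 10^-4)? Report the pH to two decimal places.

pH = 2.57

HOCN ⇌ OCN- + H+
From the ICE table, Ka = x²/(0.022 − x) = 3.7 × 10^-4.
x is not negligible relative to C₀; solve x² + 0.00037·x − 8.14e-06 = 0.
x = [−0.00037 + √(0.00037² + 3.26e-05)]/2 = 2.67 × 10^-3 M
pH = −log(2.67 × 10^-3) = 2.57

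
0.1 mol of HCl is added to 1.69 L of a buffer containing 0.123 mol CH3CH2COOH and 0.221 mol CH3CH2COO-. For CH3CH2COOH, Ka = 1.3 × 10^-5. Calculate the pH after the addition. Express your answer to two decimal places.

pH = 4.62

After neutralization: n(CH3CH2COOH) = 0.223 mol, n(CH3CH2COO-) = 0.121 mol.
pKa = −log(1.3 × 10^-5) = 4.886
pH = pKa + log(n_CH3CH2COO-/n_CH3CH2COOH) = 4.886 + log(0.121/0.223) = 4.886 + (-0.266)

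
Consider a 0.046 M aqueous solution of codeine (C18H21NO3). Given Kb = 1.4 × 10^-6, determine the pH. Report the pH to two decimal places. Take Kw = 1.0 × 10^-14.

C18H21NO3 + H2O ⇌ C18H22NO3+ + OH-
Let x = [OH-] at equilibrium. Kb = x²/(0.046 − x).
Assume x ≪ 0.046: x ≈ √(1.4 × 10^-6 × 0.046) = 2.54 × 10^-4 M
(x/C₀ = 0.55% < 5%, so the approximation holds.)
pOH = 3.60, so pH = 14.00 − pOH = 10.40

pH = 10.40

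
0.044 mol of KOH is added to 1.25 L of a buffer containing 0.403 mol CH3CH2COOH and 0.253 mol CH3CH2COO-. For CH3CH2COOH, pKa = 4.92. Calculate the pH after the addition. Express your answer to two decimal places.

pH = 4.84

OH- converts CH3CH2COOH to CH3CH2COO-: CH3CH2COOH → 0.359 mol, CH3CH2COO- → 0.297 mol.
pH = pKa + log([A⁻]/[HA]) = 4.92 + log(0.297/0.359) = 4.92 -0.082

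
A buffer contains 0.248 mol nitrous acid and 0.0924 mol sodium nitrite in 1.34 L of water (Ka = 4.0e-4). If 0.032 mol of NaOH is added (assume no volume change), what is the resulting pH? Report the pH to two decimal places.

pH = 3.16

After neutralization: n(HNO2) = 0.216 mol, n(NO2-) = 0.124 mol.
pKa = −log(4.0 × 10^-4) = 3.398
Henderson–Hasselbalch with mole ratio 0.124/0.216: pH = 3.398 + (-0.241)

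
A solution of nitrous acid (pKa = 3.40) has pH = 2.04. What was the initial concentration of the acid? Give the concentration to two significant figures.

[H+] = 10^(-2.04) = 9.12 × 10^-3 M = x
Ka = 10^(−3.40) = 3.98 × 10^-4
Ka = x²/(C₀ − x) ⇒ C₀ = x + x²/Ka
C₀ = 9.12 × 10^-3 + (9.12 × 10^-3)²/(3.98 × 10^-4) = 2.18 × 10^-1 M

C₀ = 2.2 × 10^-1 M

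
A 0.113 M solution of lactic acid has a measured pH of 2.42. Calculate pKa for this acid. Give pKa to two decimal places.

[H+] = 10^(-2.42) = 3.80 × 10^-3 M
At equilibrium [HA] = 0.113 − 3.80 × 10^-3 = 1.09 × 10^-1 M
Ka = [H+][A-]/[HA] = (3.80 × 10^-3)² / 1.09 × 10^-1 = 1.32 × 10^-4
pKa = -log(1.32 × 10^-4) = 3.88

pKa = 3.88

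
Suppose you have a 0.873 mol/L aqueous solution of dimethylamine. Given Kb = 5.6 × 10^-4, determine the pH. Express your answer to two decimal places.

(CH3)2NH + H2O ⇌ (CH3)2NH2+ + OH-
From the ICE table, Kb = [OH-]²/(0.873 − [OH-]) = 5.6 × 10^-4.
Assume [OH-] ≪ 0.873: [OH-] ≈ √(5.6 × 10^-4 × 0.873) = 2.21 × 10^-2 M
([OH-]/C₀ = 2.5% < 5%, so the approximation holds.)
pOH = 1.66, so pH = 14.00 − pOH = 12.34

pH = 12.34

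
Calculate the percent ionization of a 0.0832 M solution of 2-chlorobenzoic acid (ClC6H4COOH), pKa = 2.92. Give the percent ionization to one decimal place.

11.3%

ClC6H4COOH ⇌ ClC6H4COO- + H+; let x = [H+] at equilibrium.
Ka = 10^(−2.92) = 1.20 × 10^-3
Solve x² + 0.0012x − 9.98e-05 = 0 → x = 9.41 × 10^-3 M
Fraction ionized = 9.41 × 10^-3 / 0.0832 = 0.1131 → 11.3%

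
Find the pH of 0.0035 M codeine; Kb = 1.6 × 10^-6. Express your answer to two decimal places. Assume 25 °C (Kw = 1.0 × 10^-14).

pH = 9.87

C18H21NO3 + H2O ⇌ C18H22NO3+ + OH-
Let x = [OH-] at equilibrium. Kb = x²/(0.0035 − x).
Assume x ≪ 0.0035: x ≈ √(1.6 × 10^-6 × 0.0035) = 7.48 × 10^-5 M
pOH = 4.13, so pH = 14.00 − pOH = 9.87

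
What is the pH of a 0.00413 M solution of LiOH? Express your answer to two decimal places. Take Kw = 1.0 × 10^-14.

pH = 11.62

LiOH is a strong base; [OH-] = 0.00413 M.
pOH = -log(0.00413) = 2.38
pH = 14.00 - 2.38 = 11.62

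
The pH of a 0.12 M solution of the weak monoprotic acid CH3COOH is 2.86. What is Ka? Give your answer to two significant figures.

Ka = 1.6 × 10^-5

[H+] = 10^(-2.86) = 1.38 × 10^-3 M
At equilibrium [HA] = 0.12 − 1.38 × 10^-3 = 1.19 × 10^-1 M
Ka = [H+][A-]/[HA] = (1.38 × 10^-3)² / 1.19 × 10^-1 = 1.6 × 10^-5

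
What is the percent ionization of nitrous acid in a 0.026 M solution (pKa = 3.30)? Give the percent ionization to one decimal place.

13.0%

HNO2 ⇌ NO2- + H+; let x = [H+] at equilibrium.
Ka = 10^(−3.30) = 5.01 × 10^-4
Solve x² + 0.000501x − 1.3e-05 = 0 → x = 3.37 × 10^-3 M
Fraction ionized = 3.37 × 10^-3 / 0.026 = 0.1296 → 13.0%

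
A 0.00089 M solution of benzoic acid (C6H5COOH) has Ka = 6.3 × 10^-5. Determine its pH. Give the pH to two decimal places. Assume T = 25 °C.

pH = 3.68

C6H5COOH ⇌ C6H5COO- + H+
Ka = [H+]²/(0.00089 − [H+]) = 6.3 × 10^-5
The 5% rule fails; solving [H+]² + Ka·[H+] − Ka·C₀ = 0 exactly:
[H+] = [−6.3e-05 + √(6.3e-05² + 2.24e-07)]/2 = 2.07 × 10^-4 M
pH = −log(2.07 × 10^-4) = 3.68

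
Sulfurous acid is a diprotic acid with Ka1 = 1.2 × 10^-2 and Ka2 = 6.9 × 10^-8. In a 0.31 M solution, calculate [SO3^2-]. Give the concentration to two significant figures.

First ionization gives [H+] ≈ [HSO3-] = 5.53 × 10^-2 M.
Second step: Ka2 = [H+][SO3^2-]/[HSO3-] ≈ [SO3^2-] (since [H+] ≈ [HSO3-]).
So [SO3^2-] ≈ Ka2.

6.9 × 10^-8 M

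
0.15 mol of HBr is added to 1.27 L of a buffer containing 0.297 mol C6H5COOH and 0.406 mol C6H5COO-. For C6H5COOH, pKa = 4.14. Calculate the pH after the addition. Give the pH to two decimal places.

Added H+ converts C6H5COO- to C6H5COOH: C6H5COOH → 0.447 mol, C6H5COO- → 0.256 mol.
pH = pKa + log(n_C6H5COO-/n_C6H5COOH) = 4.14 + log(0.256/0.447) = 4.14 + (-0.242)

pH = 3.90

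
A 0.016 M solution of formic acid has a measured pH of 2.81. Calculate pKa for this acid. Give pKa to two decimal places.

pKa = 3.78

[H+] = 10^(-2.81) = 1.55 × 10^-3 M
At equilibrium [HA] = 0.016 − 1.55 × 10^-3 = 1.45 × 10^-2 M
Ka = [H+][A-]/[HA] = (1.55 × 10^-3)² / 1.45 × 10^-2 = 1.66 × 10^-4
pKa = -log(1.66 × 10^-4) = 3.78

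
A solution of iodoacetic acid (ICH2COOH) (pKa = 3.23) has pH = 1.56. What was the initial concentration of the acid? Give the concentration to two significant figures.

[H+] = 10^(-1.56) = 2.75 × 10^-2 M = x
Ka = 10^(−3.23) = 5.89 × 10^-4
Ka = x²/(C₀ − x) ⇒ C₀ = x + x²/Ka
C₀ = 2.75 × 10^-2 + (2.75 × 10^-2)²/(5.89 × 10^-4) = 1.31 M

C₀ = 1.3 M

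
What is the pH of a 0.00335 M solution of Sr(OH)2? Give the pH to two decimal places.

pH = 11.83

Sr(OH)2 is a strong base (each formula unit releases 2 OH-); [OH-] = 0.0067 M.
pOH = -log(0.0067) = 2.17
pH = 14.00 - 2.17 = 11.83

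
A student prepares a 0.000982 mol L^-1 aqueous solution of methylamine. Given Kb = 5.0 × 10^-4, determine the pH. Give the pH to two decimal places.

CH3NH2 + H2O ⇌ CH3NH3+ + OH-
Let x = [OH-] at equilibrium. Kb = x²/(0.000982 − x).
The 5% rule fails; solving x² + Kb·x − Kb·C₀ = 0 exactly:
x = [−0.0005 + √(0.0005² + 1.96e-06)]/2 = 4.94 × 10^-4 M
pOH = 3.31, so pH = 14.00 − pOH = 10.69

pH = 10.69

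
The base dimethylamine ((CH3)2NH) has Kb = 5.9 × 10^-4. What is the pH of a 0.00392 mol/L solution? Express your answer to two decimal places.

(CH3)2NH + H2O ⇌ (CH3)2NH2+ + OH-
From the ICE table, Kb = [OH-]²/(0.00392 − [OH-]) = 5.9 × 10^-4.
The 5% rule fails; solving [OH-]² + Kb·[OH-] − Kb·C₀ = 0 exactly:
[OH-] = (−Kb + √(Kb² + 4·Kb·C₀))/2 = 1.25 × 10^-3 M
pOH = −log(1.25 × 10^-3) = 2.90; pH = 14.00 − 2.90 = 11.10

pH = 11.10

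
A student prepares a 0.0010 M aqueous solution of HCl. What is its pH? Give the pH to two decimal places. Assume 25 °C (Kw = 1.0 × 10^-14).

HCl is a strong acid and dissociates completely, so [H+] = 0.0010 M.
pH = -log(0.001) = 3.00

pH = 3.00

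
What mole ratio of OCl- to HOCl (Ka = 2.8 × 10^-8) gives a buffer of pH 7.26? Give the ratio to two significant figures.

ratio = 0.51

pKa = -log(2.8 × 10^-8) = 7.553
pH = pKa + log(r) ⇒ log(r) = 7.26 − 7.553 = -0.293
r = [OCl-]/[HOCl] = 10^(-0.293) = 0.509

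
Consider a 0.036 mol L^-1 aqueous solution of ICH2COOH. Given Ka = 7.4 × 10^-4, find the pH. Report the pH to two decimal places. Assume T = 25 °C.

ICH2COOH ⇌ ICH2COO- + H+
From the ICE table, Ka = x²/(0.036 − x) = 7.4 × 10^-4.
The 5% rule fails; solving x² + Ka·x − Ka·C₀ = 0 exactly:
x = (−Ka + √(Ka² + 4·Ka·C₀))/2 = 4.80 × 10^-3 M
pH = −log[H+] = −log(4.80 × 10^-3) = 2.32

pH = 2.32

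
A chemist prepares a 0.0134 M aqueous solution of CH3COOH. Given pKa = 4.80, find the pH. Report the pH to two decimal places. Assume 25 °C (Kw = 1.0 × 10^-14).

CH3COOH ⇌ CH3COO- + H+
Ka = 10^(−4.80) = 1.58 × 10^-5
From the ICE table, Ka = [H+]²/(0.0134 − [H+]) = 1.58 × 10^-5.
Neglecting [H+] in the denominator: [H+] = √(1.58 × 10^-5 × 0.0134) = 4.60 × 10^-4 M
([H+]/C₀ = 3.4% < 5%, so the approximation holds.)
pH = −log[H+] = −log(4.60 × 10^-4) = 3.34

pH = 3.34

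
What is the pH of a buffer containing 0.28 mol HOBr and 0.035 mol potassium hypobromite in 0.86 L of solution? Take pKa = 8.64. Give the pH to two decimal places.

pH = 7.74

Henderson–Hasselbalch: pH = pKa + log([OBr-]/[HOBr]) = 8.64 + log(0.035/0.28)
pH = 8.64 + (-0.903) = 7.74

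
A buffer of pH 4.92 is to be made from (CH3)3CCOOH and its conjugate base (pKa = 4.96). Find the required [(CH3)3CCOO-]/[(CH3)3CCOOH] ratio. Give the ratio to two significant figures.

ratio = 0.91

pH = pKa + log(r) ⇒ log(r) = 4.92 − 4.96 = -0.04
r = [(CH3)3CCOO-]/[(CH3)3CCOOH] = 10^(-0.04) = 0.912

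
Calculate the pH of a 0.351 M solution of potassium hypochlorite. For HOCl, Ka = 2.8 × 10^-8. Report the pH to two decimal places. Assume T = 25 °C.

pH = 10.55

OCl- is the conjugate base of the weak acid HOCl.
Kb = Kw/Ka = 1.0×10^-14 / 2.8 × 10^-8 = 3.57 × 10^-7
Kb = x²/(0.351 − x) = 3.57 × 10^-7
Assume x ≪ 0.351: x ≈ √(3.57 × 10^-7 × 0.351) = 3.54 × 10^-4 M
Check: 0.1% ionized — well under 5%, approximation valid.
pOH = 3.45, so pH = 14.00 − pOH = 10.55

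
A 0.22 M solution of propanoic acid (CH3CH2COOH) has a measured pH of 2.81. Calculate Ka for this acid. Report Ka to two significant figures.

[H+] = 10^(-2.81) = 1.55 × 10^-3 M
At equilibrium [HA] = 0.22 − 1.55 × 10^-3 = 2.18 × 10^-1 M
Ka = [H+][A-]/[HA] = (1.55 × 10^-3)² / 2.18 × 10^-1 = 1.1 × 10^-5

Ka = 1.1 × 10^-5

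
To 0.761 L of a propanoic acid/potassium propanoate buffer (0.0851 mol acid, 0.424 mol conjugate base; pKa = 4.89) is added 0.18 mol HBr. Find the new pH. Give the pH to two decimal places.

Added H+ converts CH3CH2COO- to CH3CH2COOH: CH3CH2COOH → 0.265 mol, CH3CH2COO- → 0.244 mol.
pH = pKa + log([A⁻]/[HA]) = 4.89 + log(0.244/0.265) = 4.89 -0.036

pH = 4.85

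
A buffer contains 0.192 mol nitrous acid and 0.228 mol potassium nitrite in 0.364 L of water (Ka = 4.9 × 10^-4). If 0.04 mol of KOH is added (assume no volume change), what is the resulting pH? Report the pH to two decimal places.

After neutralization: n(HNO2) = 0.152 mol, n(NO2-) = 0.268 mol.
pKa = −log(4.9 × 10^-4) = 3.310
pH = pKa + log([A⁻]/[HA]) = 3.310 + log(0.268/0.152) = 3.310 +0.246

pH = 3.56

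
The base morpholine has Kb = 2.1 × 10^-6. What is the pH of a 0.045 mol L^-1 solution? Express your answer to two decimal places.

pH = 10.49

C4H8ONH + H2O ⇌ C4H8ONH2+ + OH-
From the ICE table, Kb = [OH-]²/(0.045 − [OH-]) = 2.1 × 10^-6.
Since Kb ≪ C₀, [OH-] ≈ √(Kb·C₀) = 3.07 × 10^-4 M.
Check: 0.68% ionized — well under 5%, approximation valid.
pOH = 3.51, so pH = 14.00 − pOH = 10.49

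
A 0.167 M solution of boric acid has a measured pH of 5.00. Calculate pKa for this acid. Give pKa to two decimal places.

[H+] = 10^(-5.00) = 1.00 × 10^-5 M
At equilibrium [HA] = 0.167 − 1.00 × 10^-5 = 1.67 × 10^-1 M
Ka = [H+][A-]/[HA] = (1.00 × 10^-5)² / 1.67 × 10^-1 = 5.99 × 10^-10
pKa = -log(5.99 × 10^-10) = 9.22

pKa = 9.22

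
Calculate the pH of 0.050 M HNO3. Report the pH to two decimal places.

pH = 1.30

HNO3 is a strong acid and dissociates completely, so [H+] = 0.050 M.
pH = -log(0.05) = 1.30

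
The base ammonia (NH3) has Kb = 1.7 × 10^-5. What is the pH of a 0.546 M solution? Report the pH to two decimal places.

pH = 11.48

NH3 + H2O ⇌ NH4+ + OH-
From the ICE table, Kb = x²/(0.546 − x) = 1.7 × 10^-5.
Neglecting x in the denominator: x = √(1.7 × 10^-5 × 0.546) = 3.05 × 10^-3 M
pOH = 2.52, so pH = 14.00 − pOH = 11.48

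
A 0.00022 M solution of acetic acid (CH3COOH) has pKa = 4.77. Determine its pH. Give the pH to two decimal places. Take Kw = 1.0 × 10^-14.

CH3COOH ⇌ CH3COO- + H+
Ka = 10^(−4.77) = 1.70 × 10^-5
Let x = [H+] at equilibrium. Ka = x²/(0.00022 − x).
The 5% rule fails; solving x² + Ka·x − Ka·C₀ = 0 exactly:
x = (−Ka + √(Ka² + 4·Ka·C₀))/2 = 5.32 × 10^-5 M
pH = −log(5.32 × 10^-5) = 4.27

pH = 4.27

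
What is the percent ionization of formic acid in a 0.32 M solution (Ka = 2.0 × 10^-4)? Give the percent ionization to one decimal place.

HCOOH ⇌ HCOO- + H+; let x = [H+] at equilibrium.
x ≈ √(Ka·C₀) = √(2.0 × 10^-4 × 0.32) = 8.00 × 10^-3 M
% ionization = x/C₀ × 100% = 8.00 × 10^-3/0.32 × 100% = 2.5%

2.5%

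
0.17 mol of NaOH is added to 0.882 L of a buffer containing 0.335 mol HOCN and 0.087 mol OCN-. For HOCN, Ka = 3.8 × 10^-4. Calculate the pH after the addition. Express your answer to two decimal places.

pH = 3.61

After neutralization: n(HOCN) = 0.165 mol, n(OCN-) = 0.257 mol.
pKa = −log(3.8 × 10^-4) = 3.420
pH = pKa + log(n_OCN-/n_HOCN) = 3.420 + log(0.257/0.165) = 3.420 + (+0.192)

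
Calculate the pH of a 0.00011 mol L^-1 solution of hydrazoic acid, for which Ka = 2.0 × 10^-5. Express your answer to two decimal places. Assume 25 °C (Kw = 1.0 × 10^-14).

HN3 ⇌ N3- + H+
Let x = [H+] at equilibrium. Ka = x²/(0.00011 − x).
The 5% rule fails; solving x² + Ka·x − Ka·C₀ = 0 exactly:
x = [−2e-05 + √(2e-05² + 8.8e-09)]/2 = 3.80 × 10^-5 M
pH = −log(3.80 × 10^-5) = 4.42

pH = 4.42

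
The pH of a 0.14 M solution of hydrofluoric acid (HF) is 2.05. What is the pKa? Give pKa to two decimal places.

pKa = 3.22

[H+] = 10^(-2.05) = 8.91 × 10^-3 M
At equilibrium [HA] = 0.14 − 8.91 × 10^-3 = 1.31 × 10^-1 M
Ka = [H+][A-]/[HA] = (8.91 × 10^-3)² / 1.31 × 10^-1 = 6.06 × 10^-4
pKa = -log(6.06 × 10^-4) = 3.22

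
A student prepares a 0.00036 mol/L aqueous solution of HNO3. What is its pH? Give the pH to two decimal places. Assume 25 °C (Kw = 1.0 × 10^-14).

HNO3 is a strong acid and dissociates completely, so [H+] = 0.00036 M.
pH = -log(0.00036) = 3.44

pH = 3.44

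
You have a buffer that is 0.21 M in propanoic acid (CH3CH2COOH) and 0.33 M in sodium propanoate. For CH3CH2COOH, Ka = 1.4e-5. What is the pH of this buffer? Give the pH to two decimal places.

pKa = −log(1.4 × 10^-5) = 4.854
Using pH = pKa + log([base]/[acid]) with [base]/[acid] = 0.33/0.21:
pH = 4.854 + (+0.196) = 5.05

pH = 5.05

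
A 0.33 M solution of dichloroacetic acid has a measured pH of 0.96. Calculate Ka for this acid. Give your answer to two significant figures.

Ka = 5.5 × 10^-2

[H+] = 10^(-0.96) = 1.10 × 10^-1 M
At equilibrium [HA] = 0.33 − 1.10 × 10^-1 = 2.20 × 10^-1 M
Ka = [H+][A-]/[HA] = (1.10 × 10^-1)² / 2.20 × 10^-1 = 5.5 × 10^-2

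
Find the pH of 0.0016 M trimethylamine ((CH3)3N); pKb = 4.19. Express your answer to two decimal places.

(CH3)3N + H2O ⇌ (CH3)3NH+ + OH-
Kb = 10^(−4.19) = 6.46 × 10^-5
Kb = [OH-]²/(0.0016 − [OH-]) = 6.46 × 10^-5
[OH-] is not negligible relative to C₀; solve [OH-]² + 6.46e-05·[OH-] − 1.03e-07 = 0.
[OH-] = (−Kb + √(Kb² + 4·Kb·C₀))/2 = 2.91 × 10^-4 M
pOH = 3.54, so pH = 14.00 − pOH = 10.46

pH = 10.46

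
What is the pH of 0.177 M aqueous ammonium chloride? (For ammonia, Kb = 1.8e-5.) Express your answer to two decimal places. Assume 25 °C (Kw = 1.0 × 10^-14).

pH = 5.00

NH4+ is the conjugate acid of the weak base NH3.
Ka = Kw/Kb = 1.0×10^-14 / 1.8 × 10^-5 = 5.56 × 10^-10
Ka = [H+]²/(0.177 − [H+]) = 5.56 × 10^-10
Assume [H+] ≪ 0.177: [H+] ≈ √(5.56 × 10^-10 × 0.177) = 9.92 × 10^-6 M
Check: 0.0056% ionized — well under 5%, approximation valid.
pH = −log[H+] = −log(9.92 × 10^-6) = 5.00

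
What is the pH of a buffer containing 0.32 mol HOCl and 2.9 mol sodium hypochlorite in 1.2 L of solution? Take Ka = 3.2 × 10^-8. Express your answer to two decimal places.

pH = 8.45

pKa = −log(3.2 × 10^-8) = 7.495
Using pH = pKa + log([base]/[acid]) with [base]/[acid] = 2.9/0.32:
pH = 7.495 + (+0.957) = 8.45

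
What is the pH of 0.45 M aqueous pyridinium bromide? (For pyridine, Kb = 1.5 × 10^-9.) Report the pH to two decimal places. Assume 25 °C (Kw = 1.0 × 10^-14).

pH = 2.76

C5H5NH+ is the conjugate acid of the weak base C5H5N.
Ka = Kw/Kb = 1.0×10^-14 / 1.5 × 10^-9 = 6.67 × 10^-6
Ka = [H+]²/(0.45 − [H+]) = 6.67 × 10^-6
Since Ka ≪ C₀, [H+] ≈ √(Ka·C₀) = 1.73 × 10^-3 M.
pH = −log[H+] = −log(1.73 × 10^-3) = 2.76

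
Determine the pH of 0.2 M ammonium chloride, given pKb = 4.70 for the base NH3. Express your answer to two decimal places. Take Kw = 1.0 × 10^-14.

NH4+ is the conjugate acid of the weak base NH3.
Kb = 10^(−4.70) = 2.00 × 10^-5
Ka = Kw/Kb = 1.0×10^-14 / 2.00 × 10^-5 = 5.00 × 10^-10
Ka = x²/(0.2 − x) = 5.00 × 10^-10
Neglecting x in the denominator: x = √(5.00 × 10^-10 × 0.2) = 1.00 × 10^-5 M
pH = −log[H+] = −log(1.00 × 10^-5) = 5.00

pH = 5.00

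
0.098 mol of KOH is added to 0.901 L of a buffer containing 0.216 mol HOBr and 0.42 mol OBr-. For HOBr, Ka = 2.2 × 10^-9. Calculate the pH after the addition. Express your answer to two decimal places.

pH = 9.30

After neutralization: n(HOBr) = 0.118 mol, n(OBr-) = 0.518 mol.
pKa = −log(2.2 × 10^-9) = 8.658
Henderson–Hasselbalch with mole ratio 0.518/0.118: pH = 8.658 + (+0.642)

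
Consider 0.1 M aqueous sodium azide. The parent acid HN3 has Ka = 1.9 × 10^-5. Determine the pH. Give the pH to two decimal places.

pH = 8.86

N3- is the conjugate base of the weak acid HN3.
Kb = Kw/Ka = 1.0×10^-14 / 1.9 × 10^-5 = 5.26 × 10^-10
From the ICE table, Kb = [OH-]²/(0.1 − [OH-]) = 5.26 × 10^-10.
Since Kb ≪ C₀, [OH-] ≈ √(Kb·C₀) = 7.25 × 10^-6 M.
pOH = 5.14, so pH = 14.00 − pOH = 8.86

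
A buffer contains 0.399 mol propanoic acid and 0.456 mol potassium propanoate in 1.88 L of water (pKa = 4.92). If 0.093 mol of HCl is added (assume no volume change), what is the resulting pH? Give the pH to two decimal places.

pH = 4.79

Added H+ converts CH3CH2COO- to CH3CH2COOH: CH3CH2COOH → 0.492 mol, CH3CH2COO- → 0.363 mol.
pH = pKa + log(n_CH3CH2COO-/n_CH3CH2COOH) = 4.92 + log(0.363/0.492) = 4.92 + (-0.132)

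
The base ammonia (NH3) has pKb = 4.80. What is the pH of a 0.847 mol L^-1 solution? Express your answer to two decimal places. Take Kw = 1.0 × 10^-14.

pH = 11.56

NH3 + H2O ⇌ NH4+ + OH-
Kb = 10^(−4.80) = 1.58 × 10^-5
Kb = [OH-]²/(0.847 − [OH-]) = 1.58 × 10^-5
Neglecting [OH-] in the denominator: [OH-] = √(1.58 × 10^-5 × 0.847) = 3.66 × 10^-3 M
([OH-]/C₀ = 0.43% < 5%, so the approximation holds.)
pOH = −log(3.66 × 10^-3) = 2.44; pH = 14.00 − 2.44 = 11.56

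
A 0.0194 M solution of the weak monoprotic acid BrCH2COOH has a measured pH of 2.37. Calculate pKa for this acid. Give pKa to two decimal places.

[H+] = 10^(-2.37) = 4.27 × 10^-3 M
At equilibrium [HA] = 0.0194 − 4.27 × 10^-3 = 1.51 × 10^-2 M
Ka = [H+][A-]/[HA] = (4.27 × 10^-3)² / 1.51 × 10^-2 = 1.21 × 10^-3
pKa = -log(1.21 × 10^-3) = 2.92

pKa = 2.92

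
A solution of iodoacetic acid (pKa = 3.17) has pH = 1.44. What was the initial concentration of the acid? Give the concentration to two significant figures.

C₀ = 2.0 M

[H+] = 10^(-1.44) = 3.63 × 10^-2 M = x
Ka = 10^(−3.17) = 6.76 × 10^-4
Ka = x²/(C₀ − x) ⇒ C₀ = x + x²/Ka
C₀ = 3.63 × 10^-2 + (3.63 × 10^-2)²/(6.76 × 10^-4) = 1.99 M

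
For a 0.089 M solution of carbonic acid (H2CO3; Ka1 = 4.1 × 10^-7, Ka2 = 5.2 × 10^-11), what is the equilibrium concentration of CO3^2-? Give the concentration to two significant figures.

5.2 × 10^-11 M

First ionization gives [H+] ≈ [HCO3-] = 1.91 × 10^-4 M.
Second step: Ka2 = [H+][CO3^2-]/[HCO3-] ≈ [CO3^2-] (since [H+] ≈ [HCO3-]).
So [CO3^2-] ≈ Ka2.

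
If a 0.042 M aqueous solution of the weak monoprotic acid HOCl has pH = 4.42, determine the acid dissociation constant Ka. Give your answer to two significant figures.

[H+] = 10^(-4.42) = 3.80 × 10^-5 M
At equilibrium [HA] = 0.042 − 3.80 × 10^-5 = 4.20 × 10^-2 M
Ka = [H+][A-]/[HA] = (3.80 × 10^-5)² / 4.20 × 10^-2 = 3.4 × 10^-8

Ka = 3.4 × 10^-8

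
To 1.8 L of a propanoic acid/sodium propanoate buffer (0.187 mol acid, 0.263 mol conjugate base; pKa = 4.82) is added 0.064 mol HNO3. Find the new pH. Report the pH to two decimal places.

pH = 4.72

Added H+ converts CH3CH2COO- to CH3CH2COOH: CH3CH2COOH → 0.251 mol, CH3CH2COO- → 0.199 mol.
Henderson–Hasselbalch with mole ratio 0.199/0.251: pH = 4.82 + (-0.101)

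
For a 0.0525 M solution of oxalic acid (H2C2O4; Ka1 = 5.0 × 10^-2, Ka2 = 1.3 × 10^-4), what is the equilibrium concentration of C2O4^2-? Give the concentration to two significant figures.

1.3 × 10^-4 M

First ionization gives [H+] ≈ [HC2O4-] = 3.20 × 10^-2 M.
Second step: Ka2 = [H+][C2O4^2-]/[HC2O4-] ≈ [C2O4^2-] (since [H+] ≈ [HC2O4-]).
So [C2O4^2-] ≈ Ka2.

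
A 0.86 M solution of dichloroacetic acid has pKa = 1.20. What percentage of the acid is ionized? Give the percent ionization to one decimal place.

23.7%

Cl2CHCOOH ⇌ Cl2CHCOO- + H+; let x = [H+] at equilibrium.
Ka = 10^(−1.20) = 6.31 × 10^-2
Solve x² + 0.0631x − 0.0543 = 0 → x = 2.04 × 10^-1 M
Fraction ionized = 2.04 × 10^-1 / 0.86 = 0.2372 → 23.7%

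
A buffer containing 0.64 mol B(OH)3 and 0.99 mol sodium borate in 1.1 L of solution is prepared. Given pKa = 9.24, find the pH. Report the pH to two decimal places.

pH = 9.43

pH = pKa + log([A⁻]/[HA]) = 9.24 + log(0.99/0.64)
pH = 9.24 + (+0.189) = 9.43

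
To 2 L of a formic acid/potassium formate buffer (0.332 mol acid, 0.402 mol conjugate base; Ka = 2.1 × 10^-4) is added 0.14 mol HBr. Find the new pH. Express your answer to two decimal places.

Added H+ converts HCOO- to HCOOH: HCOOH → 0.472 mol, HCOO- → 0.262 mol.
pKa = −log(2.1 × 10^-4) = 3.678
Henderson–Hasselbalch with mole ratio 0.262/0.472: pH = 3.678 + (-0.256)

pH = 3.42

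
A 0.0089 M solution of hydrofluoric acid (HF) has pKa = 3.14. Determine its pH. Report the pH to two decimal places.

pH = 2.66

HF ⇌ F- + H+
Ka = 10^(−3.14) = 7.24 × 10^-4
Ka = x²/(0.0089 − x) = 7.24 × 10^-4
Here C₀/Ka ≈ 12.3, so the small-x approximation fails. Use the quadratic:
x = [−0.000724 + √(0.000724² + 2.58e-05)]/2 = 2.20 × 10^-3 M
pH = −log(2.20 × 10^-3) = 2.66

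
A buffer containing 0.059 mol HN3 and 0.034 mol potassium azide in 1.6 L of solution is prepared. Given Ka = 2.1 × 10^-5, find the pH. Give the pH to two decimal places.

pKa = −log(2.1 × 10^-5) = 4.678
pH = pKa + log([A⁻]/[HA]) = 4.678 + log(0.034/0.059)
pH = 4.678 + (-0.239) = 4.44

pH = 4.44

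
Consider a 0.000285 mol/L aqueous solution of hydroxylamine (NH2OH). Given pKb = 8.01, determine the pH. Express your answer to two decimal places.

NH2OH + H2O ⇌ NH3OH+ + OH-
Kb = 10^(−8.01) = 9.77 × 10^-9
Kb = [OH-]²/(0.000285 − [OH-]) = 9.77 × 10^-9
Neglecting [OH-] in the denominator: [OH-] = √(9.77 × 10^-9 × 0.000285) = 1.67 × 10^-6 M
pOH = 5.78, so pH = 14.00 − pOH = 8.22

pH = 8.22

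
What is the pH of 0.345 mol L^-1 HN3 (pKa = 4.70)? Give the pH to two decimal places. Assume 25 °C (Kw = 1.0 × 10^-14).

pH = 2.58

HN3 ⇌ N3- + H+
Ka = 10^(−4.70) = 2.00 × 10^-5
From the ICE table, Ka = x²/(0.345 − x) = 2.00 × 10^-5.
Neglecting x in the denominator: x = √(2.00 × 10^-5 × 0.345) = 2.63 × 10^-3 M
Check: 0.76% ionized — well under 5%, approximation valid.
pH = −log(2.63 × 10^-3) = 2.58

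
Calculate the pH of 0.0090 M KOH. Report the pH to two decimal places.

KOH is a strong base; [OH-] = 0.009 M.
pOH = -log(0.009) = 2.05
pH = 14.00 - 2.05 = 11.95

pH = 11.95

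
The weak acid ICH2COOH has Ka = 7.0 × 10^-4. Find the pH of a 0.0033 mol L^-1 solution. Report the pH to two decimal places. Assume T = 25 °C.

ICH2COOH ⇌ ICH2COO- + H+
Ka = x²/(0.0033 − x) = 7.0 × 10^-4
x is not negligible relative to C₀; solve x² + 0.0007·x − 2.31e-06 = 0.
x = (−Ka + √(Ka² + 4·Ka·C₀))/2 = 1.21 × 10^-3 M
pH = −log(1.21 × 10^-3) = 2.92

pH = 2.92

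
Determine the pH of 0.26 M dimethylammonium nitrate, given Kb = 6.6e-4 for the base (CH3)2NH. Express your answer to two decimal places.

(CH3)2NH2+ is the conjugate acid of the weak base (CH3)2NH.
Ka = Kw/Kb = 1.0×10^-14 / 6.6 × 10^-4 = 1.52 × 10^-11
From the ICE table, Ka = x²/(0.26 − x) = 1.52 × 10^-11.
Neglecting x in the denominator: x = √(1.52 × 10^-11 × 0.26) = 1.99 × 10^-6 M
Check: 0.00076% ionized — well under 5%, approximation valid.
pH = −log[H+] = −log(1.99 × 10^-6) = 5.70

pH = 5.70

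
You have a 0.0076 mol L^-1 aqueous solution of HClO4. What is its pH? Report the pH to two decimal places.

HClO4 is a strong acid and dissociates completely, so [H+] = 0.0076 M.
pH = -log(0.0076) = 2.12

pH = 2.12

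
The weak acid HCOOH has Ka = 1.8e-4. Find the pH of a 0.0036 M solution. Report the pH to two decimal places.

HCOOH ⇌ HCOO- + H+
From the ICE table, Ka = x²/(0.0036 − x) = 1.8 × 10^-4.
x is not negligible relative to C₀; solve x² + 0.00018·x − 6.48e-07 = 0.
x = [−0.00018 + √(0.00018² + 2.59e-06)]/2 = 7.20 × 10^-4 M
pH = −log[H+] = −log(7.20 × 10^-4) = 3.14

pH = 3.14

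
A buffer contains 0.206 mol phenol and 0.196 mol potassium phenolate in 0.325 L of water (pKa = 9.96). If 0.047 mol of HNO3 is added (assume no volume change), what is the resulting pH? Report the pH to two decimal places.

After neutralization: n(C6H5OH) = 0.253 mol, n(C6H5O-) = 0.149 mol.
pH = pKa + log(n_C6H5O-/n_C6H5OH) = 9.96 + log(0.149/0.253) = 9.96 + (-0.230)

pH = 9.73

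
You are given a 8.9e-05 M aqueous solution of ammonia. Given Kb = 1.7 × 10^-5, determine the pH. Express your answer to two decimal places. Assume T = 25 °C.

pH = 9.50

NH3 + H2O ⇌ NH4+ + OH-
Kb = x²/(8.9e-05 − x) = 1.7 × 10^-5
x is not negligible relative to C₀; solve x² + 1.7e-05·x − 1.51e-09 = 0.
x = [−1.7e-05 + √(1.7e-05² + 6.05e-09)]/2 = 3.13 × 10^-5 M
pOH = 4.50, so pH = 14.00 − pOH = 9.50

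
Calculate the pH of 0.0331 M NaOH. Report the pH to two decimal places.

pH = 12.52

NaOH is a strong base; [OH-] = 0.0331 M.
pOH = -log(0.0331) = 1.48
pH = 14.00 - 1.48 = 12.52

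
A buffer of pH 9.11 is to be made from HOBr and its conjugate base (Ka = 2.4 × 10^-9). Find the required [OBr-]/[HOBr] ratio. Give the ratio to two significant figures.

pKa = -log(2.4 × 10^-9) = 8.620
pH = pKa + log(r) ⇒ log(r) = 9.11 − 8.620 = +0.490
r = [OBr-]/[HOBr] = 10^(+0.490) = 3.09

ratio = 3.1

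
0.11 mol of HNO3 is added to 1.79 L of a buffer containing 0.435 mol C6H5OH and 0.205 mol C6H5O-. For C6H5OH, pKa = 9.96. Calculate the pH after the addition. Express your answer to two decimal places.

After neutralization: n(C6H5OH) = 0.545 mol, n(C6H5O-) = 0.095 mol.
pH = pKa + log(n_C6H5O-/n_C6H5OH) = 9.96 + log(0.095/0.545) = 9.96 + (-0.759)

pH = 9.20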